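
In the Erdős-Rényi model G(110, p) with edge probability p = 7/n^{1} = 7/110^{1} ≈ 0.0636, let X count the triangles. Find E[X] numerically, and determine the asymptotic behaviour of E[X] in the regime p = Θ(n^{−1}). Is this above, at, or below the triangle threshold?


Number of potential triangles: C(110, 3) = 215820.
Each occurs with probability p³ ≈ (0.0636)³ ≈ 2.57701e-04.
By linearity: E[X] = C(110, 3)·p³ ≈ 215820 · 2.57701e-04 ≈ 55.617.
Here α = 1, so p = 7/n is exactly at the triangle threshold p ~ 1/n. Asymptotically E[X] → c³/6 = 7³/6 = 343/6 ≈ 57.167, a bounded constant. In this regime the triangle count is asymptotically Poisson(c³/6).

E[X] ≈ 55.617; in regime p = Θ(1/n^{1}) E[X] stays bounded (at the triangle threshold p ~ 1/n).


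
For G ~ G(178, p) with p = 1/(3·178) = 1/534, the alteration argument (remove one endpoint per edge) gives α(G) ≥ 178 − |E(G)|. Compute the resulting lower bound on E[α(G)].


E[|E(G)|] = C(178, 2)·p = 15753 · (1/534) = 59/2.
E[α(G)] ≥ n − E[|E(G)|] = 178 − 59/2 = 297/2.
Numerically: ≈ 148.500.
(This is only a lower bound; the true E[α(G)] may be larger.)

E[α(G)] ≥ 297/2 ≈ 148.500.


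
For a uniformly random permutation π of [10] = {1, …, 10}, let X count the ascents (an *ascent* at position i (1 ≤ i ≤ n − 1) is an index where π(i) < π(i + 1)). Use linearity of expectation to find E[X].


Write X = Σ X_I over i = 1, …, 9, with X_I the indicator of one ascent.
There are 9 indicators.
For each fixed i, the pair (π(i), π(i+1)) is a uniformly random ordered pair of distinct values from {1, …, 10}; by symmetry P[π(i) < π(i+1)] = 1/2.
By linearity: E[X] = 9 · (1/2) = (10 − 1) · (1/2) = 9/2 ≈ 4.500.

E[X] = 9/2 = 4.500.


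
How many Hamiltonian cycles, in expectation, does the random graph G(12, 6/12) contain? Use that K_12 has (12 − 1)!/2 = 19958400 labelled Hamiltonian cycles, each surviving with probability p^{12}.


K_12 has (12 − 1)!/2 = 19958400 labelled Hamiltonian cycles.
For each such Hamiltonian cycle H, let X_H = 1 if all 12 edges of H are present in G. Then P[X_H = 1] = p^{12} = (1/2)^{12} = 1/4096.
Summing the indicators: E[X] = Σ_H E[X_H] = 19958400 · p^{12} = 19958400 · 1/4096 = 155925/32.
Numerically: E[X] ≈ 4873.

E[X] = 19958400 · (1/2)^{12} = 155925/32 ≈ 4873.


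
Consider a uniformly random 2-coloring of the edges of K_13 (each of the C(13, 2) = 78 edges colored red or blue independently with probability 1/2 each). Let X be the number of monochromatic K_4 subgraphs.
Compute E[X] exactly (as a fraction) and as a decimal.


Let X = Σ_S X_S over the C(13, 4) = 715 subsets S of size 4, where X_S = 1 if the K_4 on S is monochromatic.
For a fixed S, the K_4 on S has C(4, 2) = 6 edges. P[all 6 edges red] = (1/2)^6, and likewise for blue, so P[monochromatic] = 2·(1/2)^6 = 2^{1 − 6} = 1/32.
Summing: E[X] = C(13, 4) · 2^{1 − 6} = 715 · 1/32 = 715/32.
Numerically: E[X] ≈ 22.3438.

E[X] = C(13,4)·2^(1−C(4,2)) = 715/32 ≈ 22.3438.


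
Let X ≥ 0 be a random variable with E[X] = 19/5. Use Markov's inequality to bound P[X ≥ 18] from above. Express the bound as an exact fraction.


μ = E[X] = 19/5, a = 18.
Markov: P[X ≥ 18] ≤ μ/a = (19/5)/18 = 19/90.
Numerically: ≈ 0.211.
(Since a = 18 > μ = 3.800, the bound 19/90 is < 1 and informative.)

P[X ≥ 18] ≤ 19/90 ≈ 0.211.


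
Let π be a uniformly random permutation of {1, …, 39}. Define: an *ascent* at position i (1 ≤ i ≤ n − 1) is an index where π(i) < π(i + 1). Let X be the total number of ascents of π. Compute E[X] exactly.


Write X = Σ X_I over i = 1, …, 38, with X_I the indicator of one ascent.
There are 38 indicators.
For each fixed i, the pair (π(i), π(i+1)) is a uniformly random ordered pair of distinct values from {1, …, 39}; by symmetry P[π(i) < π(i+1)] = 1/2.
By linearity: E[X] = 38 · (1/2) = (39 − 1) · (1/2) = 19 ≈ 19.000.

E[X] = 19 = 19.000.


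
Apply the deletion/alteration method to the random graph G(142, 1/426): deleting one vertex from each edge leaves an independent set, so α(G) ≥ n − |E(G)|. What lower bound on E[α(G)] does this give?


E[|E(G)|] = C(142, 2)·p = 10011 · (1/426) = 47/2.
E[α(G)] ≥ n − E[|E(G)|] = 142 − 47/2 = 237/2.
Numerically: ≈ 118.50000.
(This is only a lower bound; the true E[α(G)] may be larger.)

E[α(G)] ≥ 237/2 ≈ 118.50000.


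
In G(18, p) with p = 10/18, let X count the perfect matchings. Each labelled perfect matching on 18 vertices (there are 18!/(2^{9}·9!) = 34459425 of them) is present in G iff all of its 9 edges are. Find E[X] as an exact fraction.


K_18 has 18!/(2^{9}·9!) = 34459425 labelled perfect matchings.
For each such perfect matching H, let X_H = 1 if all 9 edges of H are present in G. Then P[X_H = 1] = p^{9} = (5/9)^{9} = 1953125/387420489.
Summing the indicators: E[X] = Σ_H E[X_H] = 34459425 · p^{9} = 34459425 · 1953125/387420489 = 830908203125/4782969.
Numerically: E[X] ≈ 1.7372e+05.

E[X] = 34459425 · (5/9)^{9} = 830908203125/4782969 ≈ 1.7372e+05.


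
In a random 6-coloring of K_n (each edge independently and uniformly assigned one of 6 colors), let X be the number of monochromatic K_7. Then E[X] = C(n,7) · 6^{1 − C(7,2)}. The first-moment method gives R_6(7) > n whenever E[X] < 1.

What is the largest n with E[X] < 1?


We need C(n, 7) · 6^{1 − 21} < 1, i.e. C(n, 7) < 6^{21 − 1} = 3656158440062976.
Check values of n near the boundary:
  n = 566: C(566, 7) = 3557206237959440; 3557206237959440 < 3656158440062976? YES
  n = 567: C(567, 7) = 3601671315933933; 3601671315933933 < 3656158440062976? YES
  n = 568: C(568, 7) = 3646611956239704; 3646611956239704 < 3656158440062976? YES
  n = 569: C(569, 7) = 3692032389858348; 3692032389858348 < 3656158440062976? NO
  n = 570: C(570, 7) = 3737936877831720; 3737936877831720 < 3656158440062976? NO
The largest n with C(n, 7) < 3656158440062976 is n = 568 (where E[X] = 16882462760369/16926659444736 ≈ 0.997389). Hence R_6(7) > 568, i.e. R_6(7) ≥ 569.

Largest n = 568; hence R_6(7) > 568.


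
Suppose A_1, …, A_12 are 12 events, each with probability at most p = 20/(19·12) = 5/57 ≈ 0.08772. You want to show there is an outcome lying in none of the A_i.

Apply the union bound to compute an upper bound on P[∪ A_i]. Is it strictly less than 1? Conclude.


Union bound: P[∪_{i=1}^{12} A_i] ≤ Σ_i P[A_i] ≤ 12·p = 12·(5/57) = 20/19.
Numerically: 20/19 ≈ 1.05263.
Is 20/19 < 1? NO.
Since the bound 20/19 is ≥ 1, the union bound is uninformative here; it does NOT by itself certify existence.

12·p = 20/19 ≈ 1.05263; existence NOT certified by the union bound.


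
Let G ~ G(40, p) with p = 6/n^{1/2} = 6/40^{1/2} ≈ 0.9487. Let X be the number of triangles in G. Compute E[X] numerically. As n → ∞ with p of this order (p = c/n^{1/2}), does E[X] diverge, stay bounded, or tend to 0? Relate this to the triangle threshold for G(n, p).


Number of potential triangles: C(40, 3) = 9880.
Each occurs with probability p³ ≈ (0.9487)³ ≈ 8.538150e-01.
By linearity: E[X] = C(40, 3)·p³ ≈ 9880 · 8.538150e-01 ≈ 8435.6919.
Since α = 1/2 < 1, p = c/n^{1/2} ≫ 1/n is above the triangle threshold p ~ 1/n. Asymptotically E[X] ~ (c³/6)·n^{3(1−α)} = (6³/6)·n^{1.5} → ∞; triangles are abundant w.h.p.

E[X] ≈ 8435.6919; in regime p = Θ(1/n^{1/2}) E[X] diverges (above the triangle threshold p ~ 1/n).


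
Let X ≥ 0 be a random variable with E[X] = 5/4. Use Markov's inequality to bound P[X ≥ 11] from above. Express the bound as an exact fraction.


μ = E[X] = 5/4, a = 11.
Markov: P[X ≥ 11] ≤ μ/a = (5/4)/11 = 5/44.
Numerically: ≈ 0.11364.
(Since a = 11 > μ = 1.25000, the bound 5/44 is < 1 and informative.)

P[X ≥ 11] ≤ 5/44 ≈ 0.11364.


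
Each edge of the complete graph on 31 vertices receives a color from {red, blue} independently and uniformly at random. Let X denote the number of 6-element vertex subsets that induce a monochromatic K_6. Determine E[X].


Let X = Σ_S X_S over the C(31, 6) = 736281 subsets S of size 6, where X_S = 1 if the K_6 on S is monochromatic.
For a fixed S, the K_6 on S has C(6, 2) = 15 edges. P[all 15 edges red] = (1/2)^15, and likewise for blue, so P[monochromatic] = 2·(1/2)^15 = 2^{1 − 15} = 1/16384.
By linearity: E[X] = C(31, 6) · 2^{1 − 15} = 736281 · 1/16384 = 736281/16384.
Numerically: E[X] ≈ 44.939.

E[X] = C(31,6)·2^(1−C(6,2)) = 736281/16384 ≈ 44.939.


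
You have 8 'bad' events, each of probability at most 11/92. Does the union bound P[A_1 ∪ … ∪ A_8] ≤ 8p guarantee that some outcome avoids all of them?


Union bound: P[∪_{i=1}^{8} A_i] ≤ Σ_i P[A_i] ≤ 8·p = 8·(11/92) = 22/23.
Numerically: 22/23 ≈ 0.957.
Is 22/23 < 1? YES.
Since P[∪ A_i] ≤ 22/23 < 1, the complement has P[∩ A_i^c] ≥ 1 − 22/23 = 1/23 > 0, so some outcome avoids every A_i.

8·p = 22/23 ≈ 0.957; existence CERTIFIED by the union bound.


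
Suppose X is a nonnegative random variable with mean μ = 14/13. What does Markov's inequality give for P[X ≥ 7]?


μ = E[X] = 14/13, a = 7.
Markov: P[X ≥ 7] ≤ μ/a = (14/13)/7 = 2/13.
Numerically: ≈ 0.153846.
(Since a = 7 > μ = 1.076923, the bound 2/13 is < 1 and informative.)

P[X ≥ 7] ≤ 2/13 ≈ 0.153846.


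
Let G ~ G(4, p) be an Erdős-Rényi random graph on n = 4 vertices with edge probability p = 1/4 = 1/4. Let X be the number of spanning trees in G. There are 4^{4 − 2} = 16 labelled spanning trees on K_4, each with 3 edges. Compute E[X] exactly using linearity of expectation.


K_4 has 4^{4 − 2} = 16 labelled spanning trees.
For each such spanning tree H, let X_H = 1 if all 3 edges of H are present in G. Then P[X_H = 1] = p^{3} = (1/4)^{3} = 1/64.
Summing the indicators: E[X] = Σ_H E[X_H] = 16 · p^{3} = 16 · 1/64 = 1/4.
Numerically: E[X] ≈ 0.25.

E[X] = 16 · (1/4)^{3} = 1/4 ≈ 0.25.


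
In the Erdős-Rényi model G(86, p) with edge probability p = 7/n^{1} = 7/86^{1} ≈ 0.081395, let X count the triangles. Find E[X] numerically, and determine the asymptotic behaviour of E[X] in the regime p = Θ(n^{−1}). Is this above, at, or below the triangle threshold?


Number of potential triangles: C(86, 3) = 102340.
Each occurs with probability p³ ≈ (0.081395)³ ≈ 5.3926069e-04.
By linearity: E[X] = C(86, 3)·p³ ≈ 102340 · 5.3926069e-04 ≈ 55.18794.
Here α = 1, so p = 7/n is exactly at the triangle threshold p ~ 1/n. Asymptotically E[X] → c³/6 = 7³/6 = 343/6 ≈ 57.16667, a bounded constant. In this regime the triangle count is asymptotically Poisson(c³/6).

E[X] ≈ 55.18794; in regime p = Θ(1/n^{1}) E[X] stays bounded (at the triangle threshold p ~ 1/n).


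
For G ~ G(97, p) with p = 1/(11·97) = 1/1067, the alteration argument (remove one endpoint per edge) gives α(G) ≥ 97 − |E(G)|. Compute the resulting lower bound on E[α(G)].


E[|E(G)|] = C(97, 2)·p = 4656 · (1/1067) = 48/11.
E[α(G)] ≥ n − E[|E(G)|] = 97 − 48/11 = 1019/11.
Numerically: ≈ 92.636.
(This is only a lower bound; the true E[α(G)] may be larger.)

E[α(G)] ≥ 1019/11 ≈ 92.636.


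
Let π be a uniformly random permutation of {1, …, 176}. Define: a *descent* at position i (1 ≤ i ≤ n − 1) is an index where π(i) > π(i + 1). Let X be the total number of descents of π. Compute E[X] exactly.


Write X = Σ X_I over i = 1, …, 175, with X_I the indicator of one descent.
There are 175 indicators.
For each fixed i, the pair (π(i), π(i+1)) is a uniformly random ordered pair of distinct values from {1, …, 176}; by symmetry P[π(i) > π(i+1)] = 1/2.
By linearity: E[X] = 175 · (1/2) = (176 − 1) · (1/2) = 175/2 ≈ 87.500000.

E[X] = 175/2 = 87.500000.


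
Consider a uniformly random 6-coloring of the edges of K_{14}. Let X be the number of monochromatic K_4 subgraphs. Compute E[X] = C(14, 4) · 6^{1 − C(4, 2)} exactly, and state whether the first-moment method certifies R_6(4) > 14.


E[X] = C(14, 4) · 6^{1 − 6} = 1001 · 6^{−5} = 1001/7776.
As a reduced fraction: E[X] = 1001/7776 ≈ 0.1287294.
Is E[X] < 1? YES.
Since E[X] < 1, there exists a 6-coloring of K_{14} with no monochromatic K_4; hence R_6(4) > 14.

E[X] = 1001/7776 ≈ 0.1287294; E[X] < 1, so R_6(4) > 14.


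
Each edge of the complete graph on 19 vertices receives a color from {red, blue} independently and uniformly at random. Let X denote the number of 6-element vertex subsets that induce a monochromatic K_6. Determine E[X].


Let X = Σ_S X_S over the C(19, 6) = 27132 subsets S of size 6, where X_S = 1 if the K_6 on S is monochromatic.
For a fixed S, the K_6 on S has C(6, 2) = 15 edges. P[all 15 edges red] = (1/2)^15, and likewise for blue, so P[monochromatic] = 2·(1/2)^15 = 2^{1 − 15} = 1/16384.
By linearity: E[X] = C(19, 6) · 2^{1 − 15} = 27132 · 1/16384 = 6783/4096.
Numerically: E[X] ≈ 1.656006.

E[X] = C(19,6)·2^(1−C(6,2)) = 6783/4096 ≈ 1.656006.


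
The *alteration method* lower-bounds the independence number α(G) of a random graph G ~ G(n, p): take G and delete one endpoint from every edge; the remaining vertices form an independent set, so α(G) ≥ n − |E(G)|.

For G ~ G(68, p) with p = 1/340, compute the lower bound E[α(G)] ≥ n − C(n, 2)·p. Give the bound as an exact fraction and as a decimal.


E[|E(G)|] = C(68, 2)·p = 2278 · (1/340) = 67/10.
E[α(G)] ≥ n − E[|E(G)|] = 68 − 67/10 = 613/10.
Numerically: ≈ 61.300000.
(This is only a lower bound; the true E[α(G)] may be larger.)

E[α(G)] ≥ 613/10 ≈ 61.300000.


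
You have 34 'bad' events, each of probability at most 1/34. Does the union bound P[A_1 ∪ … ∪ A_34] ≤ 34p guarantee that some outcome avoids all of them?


Union bound: P[∪_{i=1}^{34} A_i] ≤ Σ_i P[A_i] ≤ 34·p = 34·(1/34) = 1.
Numerically: 1 ≈ 1.00000.
Is 1 < 1? NO.
Since the bound 1 is ≥ 1, the union bound is uninformative here; it does NOT by itself certify existence.

34·p = 1 ≈ 1.00000; existence NOT certified by the union bound.


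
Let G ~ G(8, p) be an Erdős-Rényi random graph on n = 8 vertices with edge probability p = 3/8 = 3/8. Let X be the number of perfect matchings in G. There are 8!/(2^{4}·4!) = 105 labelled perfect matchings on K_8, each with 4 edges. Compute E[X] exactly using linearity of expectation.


K_8 has 8!/(2^{4}·4!) = 105 labelled perfect matchings.
For each such perfect matching H, let X_H = 1 if all 4 edges of H are present in G. Then P[X_H = 1] = p^{4} = (3/8)^{4} = 81/4096.
By linearity: E[X] = Σ_H E[X_H] = 105 · p^{4} = 105 · 81/4096 = 8505/4096.
Numerically: E[X] ≈ 2.08.

E[X] = 105 · (3/8)^{4} = 8505/4096 ≈ 2.08.


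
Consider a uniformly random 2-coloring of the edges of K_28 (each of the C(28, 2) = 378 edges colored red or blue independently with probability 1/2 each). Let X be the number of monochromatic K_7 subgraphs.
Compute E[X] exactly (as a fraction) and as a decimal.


Let X = Σ_S X_S over the C(28, 7) = 1184040 subsets S of size 7, where X_S = 1 if the K_7 on S is monochromatic.
For a fixed S, the K_7 on S has C(7, 2) = 21 edges. P[all 21 edges red] = (1/2)^21, and likewise for blue, so P[monochromatic] = 2·(1/2)^21 = 2^{1 − 21} = 1/1048576.
By linearity: E[X] = C(28, 7) · 2^{1 − 21} = 1184040 · 1/1048576 = 148005/131072.
Numerically: E[X] ≈ 1.129189.

E[X] = C(28,7)·2^(1−C(7,2)) = 148005/131072 ≈ 1.129189.


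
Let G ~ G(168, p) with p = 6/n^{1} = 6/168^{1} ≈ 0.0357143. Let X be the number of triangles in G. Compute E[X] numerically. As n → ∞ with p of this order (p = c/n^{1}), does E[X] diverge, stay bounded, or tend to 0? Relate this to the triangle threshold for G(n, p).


Number of potential triangles: C(168, 3) = 776216.
Each occurs with probability p³ ≈ (0.0357143)³ ≈ 4.55539359e-05.
By linearity: E[X] = C(168, 3)·p³ ≈ 776216 · 4.55539359e-05 ≈ 35.359694.
Here α = 1, so p = 6/n is exactly at the triangle threshold p ~ 1/n. Asymptotically E[X] → c³/6 = 6³/6 = 36 ≈ 36.000000, a bounded constant. In this regime the triangle count is asymptotically Poisson(c³/6).

E[X] ≈ 35.359694; in regime p = Θ(1/n^{1}) E[X] stays bounded (at the triangle threshold p ~ 1/n).


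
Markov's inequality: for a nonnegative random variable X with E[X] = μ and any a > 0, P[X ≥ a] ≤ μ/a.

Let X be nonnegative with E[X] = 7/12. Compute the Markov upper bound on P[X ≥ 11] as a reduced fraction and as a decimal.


μ = E[X] = 7/12, a = 11.
Markov: P[X ≥ 11] ≤ μ/a = (7/12)/11 = 7/132.
Numerically: ≈ 0.053.
(Since a = 11 > μ = 0.583, the bound 7/132 is < 1 and informative.)

P[X ≥ 11] ≤ 7/132 ≈ 0.053.


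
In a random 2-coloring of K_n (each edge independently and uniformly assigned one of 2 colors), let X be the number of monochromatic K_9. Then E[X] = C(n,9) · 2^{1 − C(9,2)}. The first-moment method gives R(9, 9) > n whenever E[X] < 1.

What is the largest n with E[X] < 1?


We need C(n, 9) · 2^{1 − 36} < 1, i.e. C(n, 9) < 2^{36 − 1} = 34359738368.
Check values of n near the boundary:
  n = 62: C(62, 9) = 20286591270; 20286591270 < 34359738368? YES
  n = 63: C(63, 9) = 23667689815; 23667689815 < 34359738368? YES
  n = 64: C(64, 9) = 27540584512; 27540584512 < 34359738368? YES
  n = 65: C(65, 9) = 31966749880; 31966749880 < 34359738368? YES
  n = 66: C(66, 9) = 37014131440; 37014131440 < 34359738368? NO
  n = 67: C(67, 9) = 42757703560; 42757703560 < 34359738368? NO
  n = 68: C(68, 9) = 49280065120; 49280065120 < 34359738368? NO
The largest n with C(n, 9) < 34359738368 is n = 65 (where E[X] = 3995843735/4294967296 ≈ 0.9303549). Hence R(9, 9) > 65, i.e. R(9, 9) ≥ 66.

Largest n = 65; hence R(9, 9) > 65.


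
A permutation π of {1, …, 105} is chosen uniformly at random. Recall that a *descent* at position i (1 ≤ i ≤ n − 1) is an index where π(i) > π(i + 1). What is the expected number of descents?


Write X = Σ X_I over i = 1, …, 104, with X_I the indicator of one descent.
There are 104 indicators.
For each fixed i, the pair (π(i), π(i+1)) is a uniformly random ordered pair of distinct values from {1, …, 105}; by symmetry P[π(i) > π(i+1)] = 1/2.
By linearity: E[X] = 104 · (1/2) = (105 − 1) · (1/2) = 52 ≈ 52.00000.

E[X] = 52 = 52.00000.


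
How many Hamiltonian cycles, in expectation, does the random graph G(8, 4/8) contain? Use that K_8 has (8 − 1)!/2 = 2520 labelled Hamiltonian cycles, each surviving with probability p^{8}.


K_8 has (8 − 1)!/2 = 2520 labelled Hamiltonian cycles.
For each such Hamiltonian cycle H, let X_H = 1 if all 8 edges of H are present in G. Then P[X_H = 1] = p^{8} = (1/2)^{8} = 1/256.
Summing the indicators: E[X] = Σ_H E[X_H] = 2520 · p^{8} = 2520 · 1/256 = 315/32.
Numerically: E[X] ≈ 9.844.

E[X] = 2520 · (1/2)^{8} = 315/32 ≈ 9.844.


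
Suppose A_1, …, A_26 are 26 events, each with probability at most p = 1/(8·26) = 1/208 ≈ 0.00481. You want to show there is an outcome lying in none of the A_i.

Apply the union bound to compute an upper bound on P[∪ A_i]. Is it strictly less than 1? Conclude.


Union bound: P[∪_{i=1}^{26} A_i] ≤ Σ_i P[A_i] ≤ 26·p = 26·(1/208) = 1/8.
Numerically: 1/8 ≈ 0.12500.
Is 1/8 < 1? YES.
Since P[∪ A_i] ≤ 1/8 < 1, the complement has P[∩ A_i^c] ≥ 1 − 1/8 = 7/8 > 0, so some outcome avoids every A_i.

26·p = 1/8 ≈ 0.12500; existence CERTIFIED by the union bound.


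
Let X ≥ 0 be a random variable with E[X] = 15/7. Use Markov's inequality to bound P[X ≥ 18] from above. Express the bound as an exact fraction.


μ = E[X] = 15/7, a = 18.
Markov: P[X ≥ 18] ≤ μ/a = (15/7)/18 = 5/42.
Numerically: ≈ 0.119.
(Since a = 18 > μ = 2.143, the bound 5/42 is < 1 and informative.)

P[X ≥ 18] ≤ 5/42 ≈ 0.119.


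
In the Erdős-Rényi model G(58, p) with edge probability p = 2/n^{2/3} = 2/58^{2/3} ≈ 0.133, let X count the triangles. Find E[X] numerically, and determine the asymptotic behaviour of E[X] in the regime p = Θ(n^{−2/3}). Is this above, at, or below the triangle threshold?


Number of potential triangles: C(58, 3) = 30856.
Each occurs with probability p³ ≈ (0.133)³ ≈ 2.37812e-03.
By linearity: E[X] = C(58, 3)·p³ ≈ 30856 · 2.37812e-03 ≈ 73.379.
Since α = 2/3 < 1, p = c/n^{2/3} ≫ 1/n is above the triangle threshold p ~ 1/n. Asymptotically E[X] ~ (c³/6)·n^{3(1−α)} = (2³/6)·n^{1} → ∞; triangles are abundant w.h.p.

E[X] ≈ 73.379; in regime p = Θ(1/n^{2/3}) E[X] diverges (above the triangle threshold p ~ 1/n).


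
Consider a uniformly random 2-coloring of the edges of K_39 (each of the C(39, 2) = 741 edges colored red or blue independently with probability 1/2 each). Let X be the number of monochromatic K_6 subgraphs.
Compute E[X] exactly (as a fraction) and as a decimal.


Let X = Σ_S X_S over the C(39, 6) = 3262623 subsets S of size 6, where X_S = 1 if the K_6 on S is monochromatic.
For a fixed S, the K_6 on S has C(6, 2) = 15 edges. P[all 15 edges red] = (1/2)^15, and likewise for blue, so P[monochromatic] = 2·(1/2)^15 = 2^{1 − 15} = 1/16384.
By linearity: E[X] = C(39, 6) · 2^{1 − 15} = 3262623 · 1/16384 = 3262623/16384.
Numerically: E[X] ≈ 199.13470.

E[X] = C(39,6)·2^(1−C(6,2)) = 3262623/16384 ≈ 199.13470.


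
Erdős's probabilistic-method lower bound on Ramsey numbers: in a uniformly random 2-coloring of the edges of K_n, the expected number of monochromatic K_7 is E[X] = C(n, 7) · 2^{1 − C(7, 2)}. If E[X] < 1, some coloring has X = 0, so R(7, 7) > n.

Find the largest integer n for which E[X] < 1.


We need C(n, 7) · 2^{1 − 21} < 1, i.e. C(n, 7) < 2^{21 − 1} = 1048576.
Check values of n near the boundary:
  n = 26: C(26, 7) = 657800; 657800 < 1048576? YES
  n = 27: C(27, 7) = 888030; 888030 < 1048576? YES
  n = 28: C(28, 7) = 1184040; 1184040 < 1048576? NO
  n = 29: C(29, 7) = 1560780; 1560780 < 1048576? NO
The largest n with C(n, 7) < 1048576 is n = 27 (where E[X] = 444015/524288 ≈ 0.8468914). Hence R(7, 7) > 27, i.e. R(7, 7) ≥ 28.

Largest n = 27; hence R(7, 7) > 27.


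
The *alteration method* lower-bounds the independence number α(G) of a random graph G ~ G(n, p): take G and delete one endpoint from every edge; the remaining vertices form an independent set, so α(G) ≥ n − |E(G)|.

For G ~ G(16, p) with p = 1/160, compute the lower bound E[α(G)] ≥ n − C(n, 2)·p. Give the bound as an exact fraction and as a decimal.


E[|E(G)|] = C(16, 2)·p = 120 · (1/160) = 3/4.
E[α(G)] ≥ n − E[|E(G)|] = 16 − 3/4 = 61/4.
Numerically: ≈ 15.25000.
(This is only a lower bound; the true E[α(G)] may be larger.)

E[α(G)] ≥ 61/4 ≈ 15.25000.


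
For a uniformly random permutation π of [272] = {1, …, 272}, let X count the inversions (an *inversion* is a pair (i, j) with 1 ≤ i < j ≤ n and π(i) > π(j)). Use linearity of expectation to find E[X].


Write X = Σ X_I over the C(272, 2) = 36856 pairs i < j, with X_I the indicator of one inversion.
There are 36856 indicators.
For each fixed pair i < j, the values π(i) and π(j) are two distinct elements of {1, …, 272} in uniformly random order; by symmetry P[π(i) > π(j)] = 1/2.
By linearity: E[X] = 36856 · (1/2) = C(272, 2) · (1/2) = 36856/2 = 18428 ≈ 18428.00000.

E[X] = 18428 = 18428.00000.


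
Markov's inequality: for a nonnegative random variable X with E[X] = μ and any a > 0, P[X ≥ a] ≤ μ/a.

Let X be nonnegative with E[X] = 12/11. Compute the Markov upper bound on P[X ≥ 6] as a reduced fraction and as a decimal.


μ = E[X] = 12/11, a = 6.
Markov: P[X ≥ 6] ≤ μ/a = (12/11)/6 = 2/11.
Numerically: ≈ 0.182.
(Since a = 6 > μ = 1.091, the bound 2/11 is < 1 and informative.)

P[X ≥ 6] ≤ 2/11 ≈ 0.182.


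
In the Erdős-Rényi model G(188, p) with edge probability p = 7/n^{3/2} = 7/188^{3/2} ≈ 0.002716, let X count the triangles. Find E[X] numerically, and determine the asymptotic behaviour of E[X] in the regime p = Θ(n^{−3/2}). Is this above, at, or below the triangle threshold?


Number of potential triangles: C(188, 3) = 1089836.
Each occurs with probability p³ ≈ (0.002716)³ ≈ 2.002552e-08.
By linearity: E[X] = C(188, 3)·p³ ≈ 1089836 · 2.002552e-08 ≈ 0.0218.
Since α = 3/2 > 1, p = c/n^{3/2} = o(1/n) is below the triangle threshold p ~ 1/n. Asymptotically E[X] ~ (c³/6)·n^{3(1−α)} = (7³/6)·n^{-1.5} → 0, so by Markov's inequality G has no triangles w.h.p.

E[X] ≈ 0.0218; in regime p = Θ(1/n^{3/2}) E[X] tends to 0 (below the triangle threshold p ~ 1/n).


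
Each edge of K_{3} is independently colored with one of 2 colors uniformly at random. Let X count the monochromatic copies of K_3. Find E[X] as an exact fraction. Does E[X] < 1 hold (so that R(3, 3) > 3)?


E[X] = C(3, 3) · 2^{1 − 3} = 1 · 2^{−2} = 1/4.
As a reduced fraction: E[X] = 1/4 ≈ 0.250.
Is E[X] < 1? YES.
Since E[X] < 1, there exists a 2-coloring of K_{3} with no monochromatic K_3; hence R(3, 3) > 3.

E[X] = 1/4 ≈ 0.250; E[X] < 1, so R(3, 3) > 3.


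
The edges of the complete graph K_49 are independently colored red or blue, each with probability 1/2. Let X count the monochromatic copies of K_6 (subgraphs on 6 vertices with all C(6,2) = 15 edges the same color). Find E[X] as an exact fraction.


Let X = Σ_S X_S over the C(49, 6) = 13983816 subsets S of size 6, where X_S = 1 if the K_6 on S is monochromatic.
For a fixed S, the K_6 on S has C(6, 2) = 15 edges. P[all 15 edges red] = (1/2)^15, and likewise for blue, so P[monochromatic] = 2·(1/2)^15 = 2^{1 − 15} = 1/16384.
By linearity of expectation: E[X] = C(49, 6) · 2^{1 − 15} = 13983816 · 1/16384 = 1747977/2048.
Numerically: E[X] ≈ 853.504.

E[X] = C(49,6)·2^(1−C(6,2)) = 1747977/2048 ≈ 853.504.


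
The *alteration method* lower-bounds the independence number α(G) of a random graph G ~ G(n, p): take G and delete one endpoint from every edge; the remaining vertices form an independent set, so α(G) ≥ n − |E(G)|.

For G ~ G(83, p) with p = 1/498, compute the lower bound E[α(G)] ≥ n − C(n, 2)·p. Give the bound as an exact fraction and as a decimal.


E[|E(G)|] = C(83, 2)·p = 3403 · (1/498) = 41/6.
E[α(G)] ≥ n − E[|E(G)|] = 83 − 41/6 = 457/6.
Numerically: ≈ 76.1667.
(This is only a lower bound; the true E[α(G)] may be larger.)

E[α(G)] ≥ 457/6 ≈ 76.1667.


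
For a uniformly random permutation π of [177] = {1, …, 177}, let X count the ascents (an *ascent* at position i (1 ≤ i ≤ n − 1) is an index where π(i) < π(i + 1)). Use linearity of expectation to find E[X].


Write X = Σ X_I over i = 1, …, 176, with X_I the indicator of one ascent.
There are 176 indicators.
For each fixed i, the pair (π(i), π(i+1)) is a uniformly random ordered pair of distinct values from {1, …, 177}; by symmetry P[π(i) < π(i+1)] = 1/2.
By linearity: E[X] = 176 · (1/2) = (177 − 1) · (1/2) = 88 ≈ 88.0000.

E[X] = 88 = 88.0000.


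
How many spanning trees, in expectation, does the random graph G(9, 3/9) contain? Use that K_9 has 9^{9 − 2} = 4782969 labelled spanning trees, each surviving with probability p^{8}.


K_9 has 9^{9 − 2} = 4782969 labelled spanning trees.
For each such spanning tree H, let X_H = 1 if all 8 edges of H are present in G. Then P[X_H = 1] = p^{8} = (1/3)^{8} = 1/6561.
By linearity: E[X] = Σ_H E[X_H] = 4782969 · p^{8} = 4782969 · 1/6561 = 729.
Numerically: E[X] ≈ 729.

E[X] = 4782969 · (1/3)^{8} = 729 ≈ 729.


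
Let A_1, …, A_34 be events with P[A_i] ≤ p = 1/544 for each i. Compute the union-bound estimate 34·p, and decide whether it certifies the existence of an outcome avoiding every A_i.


Union bound: P[∪_{i=1}^{34} A_i] ≤ Σ_i P[A_i] ≤ 34·p = 34·(1/544) = 1/16.
Numerically: 1/16 ≈ 0.0625.
Is 1/16 < 1? YES.
Since P[∪ A_i] ≤ 1/16 < 1, the complement has P[∩ A_i^c] ≥ 1 − 1/16 = 15/16 > 0, so some outcome avoids every A_i.

34·p = 1/16 ≈ 0.0625; existence CERTIFIED by the union bound.


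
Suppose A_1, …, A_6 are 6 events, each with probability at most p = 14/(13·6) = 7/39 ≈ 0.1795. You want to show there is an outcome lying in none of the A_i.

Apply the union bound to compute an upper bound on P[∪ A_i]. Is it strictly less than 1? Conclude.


Union bound: P[∪_{i=1}^{6} A_i] ≤ Σ_i P[A_i] ≤ 6·p = 6·(7/39) = 14/13.
Numerically: 14/13 ≈ 1.0769.
Is 14/13 < 1? NO.
Since the bound 14/13 is ≥ 1, the union bound is uninformative here; it does NOT by itself certify existence.

6·p = 14/13 ≈ 1.0769; existence NOT certified by the union bound.


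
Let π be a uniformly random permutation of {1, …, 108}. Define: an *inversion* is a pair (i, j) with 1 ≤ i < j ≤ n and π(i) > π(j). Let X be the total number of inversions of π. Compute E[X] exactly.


Write X = Σ X_I over the C(108, 2) = 5778 pairs i < j, with X_I the indicator of one inversion.
There are 5778 indicators.
For each fixed pair i < j, the values π(i) and π(j) are two distinct elements of {1, …, 108} in uniformly random order; by symmetry P[π(i) > π(j)] = 1/2.
By linearity: E[X] = 5778 · (1/2) = C(108, 2) · (1/2) = 5778/2 = 2889 ≈ 2889.000.

E[X] = 2889 = 2889.000.


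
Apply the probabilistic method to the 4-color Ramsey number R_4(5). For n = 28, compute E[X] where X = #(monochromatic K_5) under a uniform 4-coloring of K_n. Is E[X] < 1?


E[X] = C(28, 5) · 4^{1 − 10} = 98280 · 4^{−9} = 98280/262144.
As a reduced fraction: E[X] = 12285/32768 ≈ 0.3749.
Is E[X] < 1? YES.
Since E[X] < 1, there exists a 4-coloring of K_{28} with no monochromatic K_5; hence R_4(5) > 28.

E[X] = 12285/32768 ≈ 0.3749; E[X] < 1, so R_4(5) > 28.


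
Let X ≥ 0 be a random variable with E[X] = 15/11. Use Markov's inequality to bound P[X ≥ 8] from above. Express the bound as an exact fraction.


μ = E[X] = 15/11, a = 8.
Markov: P[X ≥ 8] ≤ μ/a = (15/11)/8 = 15/88.
Numerically: ≈ 0.17045.
(Since a = 8 > μ = 1.36364, the bound 15/88 is < 1 and informative.)

P[X ≥ 8] ≤ 15/88 ≈ 0.17045.


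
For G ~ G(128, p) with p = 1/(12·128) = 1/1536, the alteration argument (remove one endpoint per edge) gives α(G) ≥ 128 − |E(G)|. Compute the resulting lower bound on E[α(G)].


E[|E(G)|] = C(128, 2)·p = 8128 · (1/1536) = 127/24.
E[α(G)] ≥ n − E[|E(G)|] = 128 − 127/24 = 2945/24.
Numerically: ≈ 122.7083.
(This is only a lower bound; the true E[α(G)] may be larger.)

E[α(G)] ≥ 2945/24 ≈ 122.7083.


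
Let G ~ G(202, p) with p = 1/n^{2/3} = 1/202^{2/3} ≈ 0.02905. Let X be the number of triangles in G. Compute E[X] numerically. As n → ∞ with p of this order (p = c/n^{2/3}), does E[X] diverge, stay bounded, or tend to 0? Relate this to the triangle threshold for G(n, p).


Number of potential triangles: C(202, 3) = 1353400.
Each occurs with probability p³ ≈ (0.02905)³ ≈ 2.450740e-05.
By linearity: E[X] = C(202, 3)·p³ ≈ 1353400 · 2.450740e-05 ≈ 33.1683.
Since α = 2/3 < 1, p = c/n^{2/3} ≫ 1/n is above the triangle threshold p ~ 1/n. Asymptotically E[X] ~ (c³/6)·n^{3(1−α)} = (1³/6)·n^{1} → ∞; triangles are abundant w.h.p.

E[X] ≈ 33.1683; in regime p = Θ(1/n^{2/3}) E[X] diverges (above the triangle threshold p ~ 1/n).


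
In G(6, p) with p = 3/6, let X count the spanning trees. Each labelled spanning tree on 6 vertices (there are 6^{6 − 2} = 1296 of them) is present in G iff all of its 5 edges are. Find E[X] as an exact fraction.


K_6 has 6^{6 − 2} = 1296 labelled spanning trees.
For each such spanning tree H, let X_H = 1 if all 5 edges of H are present in G. Then P[X_H = 1] = p^{5} = (1/2)^{5} = 1/32.
By linearity: E[X] = Σ_H E[X_H] = 1296 · p^{5} = 1296 · 1/32 = 81/2.
Numerically: E[X] ≈ 40.5.

E[X] = 1296 · (1/2)^{5} = 81/2 ≈ 40.5.


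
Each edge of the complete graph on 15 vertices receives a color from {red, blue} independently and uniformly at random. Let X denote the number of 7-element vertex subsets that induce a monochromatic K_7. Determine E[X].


Let X = Σ_S X_S over the C(15, 7) = 6435 subsets S of size 7, where X_S = 1 if the K_7 on S is monochromatic.
For a fixed S, the K_7 on S has C(7, 2) = 21 edges. P[all 21 edges red] = (1/2)^21, and likewise for blue, so P[monochromatic] = 2·(1/2)^21 = 2^{1 − 21} = 1/1048576.
By linearity of expectation: E[X] = C(15, 7) · 2^{1 − 21} = 6435 · 1/1048576 = 6435/1048576.
Numerically: E[X] ≈ 0.006137.

E[X] = C(15,7)·2^(1−C(7,2)) = 6435/1048576 ≈ 0.006137.


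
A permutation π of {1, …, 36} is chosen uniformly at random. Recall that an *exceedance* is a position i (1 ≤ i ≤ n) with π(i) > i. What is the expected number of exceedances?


Write X = Σ_{i=1}^{36} X_i, where X_i = 1_{π(i) > i}.
For each fixed i, π(i) is uniform over {1, …, 36} (marginal of a uniform permutation), so P[π(i) > i] = (n − i)/n. Summing: Σ_{i=1}^{36} (n − i)/n = (0 + 1 + … + 35)/36 = 36(36 − 1)/(2·36) = (36 − 1)/2.
Hence E[X] = Σ_{i=1}^{36} (36 − i)/36 = 35/2 ≈ 17.500000.

E[X] = 35/2 = 17.500000.


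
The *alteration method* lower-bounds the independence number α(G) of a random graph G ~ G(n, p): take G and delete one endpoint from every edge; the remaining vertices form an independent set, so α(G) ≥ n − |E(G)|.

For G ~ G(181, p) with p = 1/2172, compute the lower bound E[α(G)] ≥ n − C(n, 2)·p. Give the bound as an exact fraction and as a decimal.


E[|E(G)|] = C(181, 2)·p = 16290 · (1/2172) = 15/2.
E[α(G)] ≥ n − E[|E(G)|] = 181 − 15/2 = 347/2.
Numerically: ≈ 173.50000.
(This is only a lower bound; the true E[α(G)] may be larger.)

E[α(G)] ≥ 347/2 ≈ 173.50000.


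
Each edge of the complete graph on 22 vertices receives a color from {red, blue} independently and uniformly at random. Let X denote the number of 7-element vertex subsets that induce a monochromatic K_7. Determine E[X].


Let X = Σ_S X_S over the C(22, 7) = 170544 subsets S of size 7, where X_S = 1 if the K_7 on S is monochromatic.
For a fixed S, the K_7 on S has C(7, 2) = 21 edges. P[all 21 edges red] = (1/2)^21, and likewise for blue, so P[monochromatic] = 2·(1/2)^21 = 2^{1 − 21} = 1/1048576.
By linearity: E[X] = C(22, 7) · 2^{1 − 21} = 170544 · 1/1048576 = 10659/65536.
Numerically: E[X] ≈ 0.162643.

E[X] = C(22,7)·2^(1−C(7,2)) = 10659/65536 ≈ 0.162643.


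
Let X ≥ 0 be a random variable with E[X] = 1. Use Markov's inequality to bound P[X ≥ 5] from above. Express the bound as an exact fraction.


μ = E[X] = 1, a = 5.
Markov: P[X ≥ 5] ≤ μ/a = (1)/5 = 1/5.
Numerically: ≈ 0.200.
(Since a = 5 > μ = 1.000, the bound 1/5 is < 1 and informative.)

P[X ≥ 5] ≤ 1/5 ≈ 0.200.


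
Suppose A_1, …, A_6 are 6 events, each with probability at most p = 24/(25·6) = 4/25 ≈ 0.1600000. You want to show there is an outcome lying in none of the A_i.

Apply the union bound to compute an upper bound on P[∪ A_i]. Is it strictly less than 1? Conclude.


Union bound: P[∪_{i=1}^{6} A_i] ≤ Σ_i P[A_i] ≤ 6·p = 6·(4/25) = 24/25.
Numerically: 24/25 ≈ 0.9600000.
Is 24/25 < 1? YES.
Since P[∪ A_i] ≤ 24/25 < 1, the complement has P[∩ A_i^c] ≥ 1 − 24/25 = 1/25 > 0, so some outcome avoids every A_i.

6·p = 24/25 ≈ 0.9600000; existence CERTIFIED by the union bound.


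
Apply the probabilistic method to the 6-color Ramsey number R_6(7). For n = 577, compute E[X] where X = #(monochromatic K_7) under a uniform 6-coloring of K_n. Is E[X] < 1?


E[X] = C(577, 7) · 6^{1 − 21} = 4073186129881440 · 6^{−20} = 4073186129881440/3656158440062976.
As a reduced fraction: E[X] = 42429022186265/38084983750656 ≈ 1.1140617.
Is E[X] < 1? NO.
Since E[X] ≥ 1, the first-moment bound is inconclusive at n = 577; it does NOT by itself certify R_6(7) > 577.

E[X] = 42429022186265/38084983750656 ≈ 1.1140617; E[X] ≥ 1; first-moment method inconclusive here.


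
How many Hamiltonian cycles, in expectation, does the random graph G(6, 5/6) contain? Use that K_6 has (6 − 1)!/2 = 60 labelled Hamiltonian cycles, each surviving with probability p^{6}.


K_6 has (6 − 1)!/2 = 60 labelled Hamiltonian cycles.
For each such Hamiltonian cycle H, let X_H = 1 if all 6 edges of H are present in G. Then P[X_H = 1] = p^{6} = (5/6)^{6} = 15625/46656.
Summing the indicators: E[X] = Σ_H E[X_H] = 60 · p^{6} = 60 · 15625/46656 = 78125/3888.
Numerically: E[X] ≈ 20.09.

E[X] = 60 · (5/6)^{6} = 78125/3888 ≈ 20.09.


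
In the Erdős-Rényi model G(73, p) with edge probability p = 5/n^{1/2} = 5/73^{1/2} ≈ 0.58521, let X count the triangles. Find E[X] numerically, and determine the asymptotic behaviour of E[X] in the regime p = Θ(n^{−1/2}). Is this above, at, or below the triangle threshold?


Number of potential triangles: C(73, 3) = 62196.
Each occurs with probability p³ ≈ (0.58521)³ ≈ 2.0041292e-01.
By linearity: E[X] = C(73, 3)·p³ ≈ 62196 · 2.0041292e-01 ≈ 12464.88218.
Since α = 1/2 < 1, p = c/n^{1/2} ≫ 1/n is above the triangle threshold p ~ 1/n. Asymptotically E[X] ~ (c³/6)·n^{3(1−α)} = (5³/6)·n^{1.5} → ∞; triangles are abundant w.h.p.

E[X] ≈ 12464.88218; in regime p = Θ(1/n^{1/2}) E[X] diverges (above the triangle threshold p ~ 1/n).


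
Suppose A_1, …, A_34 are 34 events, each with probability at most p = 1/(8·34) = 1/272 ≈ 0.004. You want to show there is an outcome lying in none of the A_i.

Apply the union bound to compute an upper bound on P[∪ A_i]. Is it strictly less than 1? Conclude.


Union bound: P[∪_{i=1}^{34} A_i] ≤ Σ_i P[A_i] ≤ 34·p = 34·(1/272) = 1/8.
Numerically: 1/8 ≈ 0.125.
Is 1/8 < 1? YES.
Since P[∪ A_i] ≤ 1/8 < 1, the complement has P[∩ A_i^c] ≥ 1 − 1/8 = 7/8 > 0, so some outcome avoids every A_i.

34·p = 1/8 ≈ 0.125; existence CERTIFIED by the union bound.


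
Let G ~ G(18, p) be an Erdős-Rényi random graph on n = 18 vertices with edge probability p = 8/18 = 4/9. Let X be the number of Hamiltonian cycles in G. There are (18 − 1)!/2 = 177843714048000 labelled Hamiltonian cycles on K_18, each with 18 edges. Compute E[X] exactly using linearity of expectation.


K_18 has (18 − 1)!/2 = 177843714048000 labelled Hamiltonian cycles.
For each such Hamiltonian cycle H, let X_H = 1 if all 18 edges of H are present in G. Then P[X_H = 1] = p^{18} = (4/9)^{18} = 68719476736/150094635296999121.
Summing the indicators: E[X] = Σ_H E[X_H] = 177843714048000 · p^{18} = 177843714048000 · 68719476736/150094635296999121 = 16764508875398316032000/205891132094649.
Numerically: E[X] ≈ 8.1424e+07.

E[X] = 177843714048000 · (4/9)^{18} = 16764508875398316032000/205891132094649 ≈ 8.1424e+07.


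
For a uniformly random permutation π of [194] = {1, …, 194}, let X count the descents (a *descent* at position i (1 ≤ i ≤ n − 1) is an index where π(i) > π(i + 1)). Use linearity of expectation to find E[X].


Write X = Σ X_I over i = 1, …, 193, with X_I the indicator of one descent.
There are 193 indicators.
For each fixed i, the pair (π(i), π(i+1)) is a uniformly random ordered pair of distinct values from {1, …, 194}; by symmetry P[π(i) > π(i+1)] = 1/2.
By linearity: E[X] = 193 · (1/2) = (194 − 1) · (1/2) = 193/2 ≈ 96.500.

E[X] = 193/2 = 96.500.


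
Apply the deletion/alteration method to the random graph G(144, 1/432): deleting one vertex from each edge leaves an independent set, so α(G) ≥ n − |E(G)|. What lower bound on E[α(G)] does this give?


E[|E(G)|] = C(144, 2)·p = 10296 · (1/432) = 143/6.
E[α(G)] ≥ n − E[|E(G)|] = 144 − 143/6 = 721/6.
Numerically: ≈ 120.167.
(This is only a lower bound; the true E[α(G)] may be larger.)

E[α(G)] ≥ 721/6 ≈ 120.167.


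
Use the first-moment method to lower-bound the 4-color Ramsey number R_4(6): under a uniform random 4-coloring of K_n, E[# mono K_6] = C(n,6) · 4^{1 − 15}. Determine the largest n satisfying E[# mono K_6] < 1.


We need C(n, 6) · 4^{1 − 15} < 1, i.e. C(n, 6) < 4^{15 − 1} = 268435456.
Check values of n near the boundary:
  n = 73: C(73, 6) = 170230452; 170230452 < 268435456? YES
  n = 74: C(74, 6) = 185250786; 185250786 < 268435456? YES
  n = 75: C(75, 6) = 201359550; 201359550 < 268435456? YES
  n = 76: C(76, 6) = 218618940; 218618940 < 268435456? YES
  n = 77: C(77, 6) = 237093780; 237093780 < 268435456? YES
  n = 78: C(78, 6) = 256851595; 256851595 < 268435456? YES
  n = 79: C(79, 6) = 277962685; 277962685 < 268435456? NO
The largest n with C(n, 6) < 268435456 is n = 78 (where E[X] = 256851595/268435456 ≈ 0.95685). Hence R_4(6) > 78, i.e. R_4(6) ≥ 79.

Largest n = 78; hence R_4(6) > 78.
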